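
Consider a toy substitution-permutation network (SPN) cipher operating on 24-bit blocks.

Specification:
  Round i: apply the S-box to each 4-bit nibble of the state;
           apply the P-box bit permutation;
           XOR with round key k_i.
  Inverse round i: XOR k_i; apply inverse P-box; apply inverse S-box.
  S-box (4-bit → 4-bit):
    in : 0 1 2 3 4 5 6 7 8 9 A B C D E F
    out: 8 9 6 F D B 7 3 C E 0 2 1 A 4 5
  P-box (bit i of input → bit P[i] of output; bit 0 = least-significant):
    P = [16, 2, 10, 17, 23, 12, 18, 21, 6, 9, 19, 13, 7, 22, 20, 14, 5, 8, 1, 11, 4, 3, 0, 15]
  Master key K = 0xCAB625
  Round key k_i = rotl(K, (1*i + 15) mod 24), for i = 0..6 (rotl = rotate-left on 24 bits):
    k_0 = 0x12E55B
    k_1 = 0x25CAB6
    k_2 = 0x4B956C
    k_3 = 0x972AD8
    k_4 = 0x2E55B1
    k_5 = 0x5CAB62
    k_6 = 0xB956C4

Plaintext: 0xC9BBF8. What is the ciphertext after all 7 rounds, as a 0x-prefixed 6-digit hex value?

s_0 = plaintext = 0xC9BBF8
s_1 = Round(s_0, k_0) = 0xD4EA49
s_2 = Round(s_1, k_1) = 0x934698
s_3 = Round(s_2, k_2) = 0x754A87
s_4 = Round(s_3, k_3) = 0xA26364
s_5 = Round(s_4, k_4) = 0xF16273
s_6 = Round(s_5, k_5) = 0x87B5D7
s_7 = Round(s_6, k_6) = 0xD8E5A1

0xD8E5A1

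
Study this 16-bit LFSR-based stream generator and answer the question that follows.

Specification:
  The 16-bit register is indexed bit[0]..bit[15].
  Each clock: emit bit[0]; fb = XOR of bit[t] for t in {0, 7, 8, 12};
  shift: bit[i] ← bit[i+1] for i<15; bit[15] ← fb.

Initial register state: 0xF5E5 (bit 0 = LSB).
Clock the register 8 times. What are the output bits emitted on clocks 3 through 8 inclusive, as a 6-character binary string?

100111

reg_0 = 0xF5E5
clock 1: out=1, reg = 0x7AF2
clock 2: out=0, reg = 0x3D79
clock 3: out=1, reg = 0x9EBC
clock 4: out=0, reg = 0x4F5E
clock 5: out=0, reg = 0xA7AF
clock 6: out=1, reg = 0xD3D7
clock 7: out=1, reg = 0x69EB
clock 8: out=1, reg = 0xB4F5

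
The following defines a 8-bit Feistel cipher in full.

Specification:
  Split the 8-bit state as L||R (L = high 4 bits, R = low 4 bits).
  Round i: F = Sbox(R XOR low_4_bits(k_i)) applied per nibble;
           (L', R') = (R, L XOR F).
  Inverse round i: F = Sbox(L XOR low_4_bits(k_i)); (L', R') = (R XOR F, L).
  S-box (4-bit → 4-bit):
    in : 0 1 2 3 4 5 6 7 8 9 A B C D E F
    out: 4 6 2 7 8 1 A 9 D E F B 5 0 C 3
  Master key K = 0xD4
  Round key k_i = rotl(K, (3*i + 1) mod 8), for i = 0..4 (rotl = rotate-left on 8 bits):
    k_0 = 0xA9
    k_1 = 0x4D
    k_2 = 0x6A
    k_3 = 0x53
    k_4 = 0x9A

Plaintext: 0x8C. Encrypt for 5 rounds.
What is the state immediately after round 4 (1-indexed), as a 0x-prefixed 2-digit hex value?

0x5E

s_0 = plaintext = 0x8C
s_1 = Round(s_0, k_0) = 0xC9
s_2 = Round(s_1, k_1) = 0x94
s_3 = Round(s_2, k_2) = 0x45
s_4 = Round(s_3, k_3) = 0x5E
s_5 = Round(s_4, k_4) = 0xED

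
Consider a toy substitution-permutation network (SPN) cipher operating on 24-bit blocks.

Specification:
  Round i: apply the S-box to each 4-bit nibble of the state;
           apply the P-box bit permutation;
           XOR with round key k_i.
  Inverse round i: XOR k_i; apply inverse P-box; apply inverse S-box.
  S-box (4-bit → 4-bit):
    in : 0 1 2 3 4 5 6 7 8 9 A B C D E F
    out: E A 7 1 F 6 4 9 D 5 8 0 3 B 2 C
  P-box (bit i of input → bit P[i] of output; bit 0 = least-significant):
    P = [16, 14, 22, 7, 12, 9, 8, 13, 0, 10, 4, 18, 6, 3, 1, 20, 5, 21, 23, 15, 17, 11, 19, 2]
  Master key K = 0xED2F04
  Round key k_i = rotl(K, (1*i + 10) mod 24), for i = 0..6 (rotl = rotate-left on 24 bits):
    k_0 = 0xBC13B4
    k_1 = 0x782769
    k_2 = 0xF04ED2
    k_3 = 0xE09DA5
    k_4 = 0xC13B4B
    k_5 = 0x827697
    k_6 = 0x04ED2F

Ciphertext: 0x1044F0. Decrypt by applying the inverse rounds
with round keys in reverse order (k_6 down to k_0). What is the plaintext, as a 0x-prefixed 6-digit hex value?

0x12751E

s_0 = ciphertext = 0x1044F0
s_1 = InvRound(s_0, k_6) = 0x1A48FA
s_2 = InvRound(s_1, k_5) = 0x09DCDB
s_3 = InvRound(s_2, k_4) = 0x6FB500
s_4 = InvRound(s_3, k_3) = 0x49B7A7
s_5 = InvRound(s_4, k_2) = 0x04798C
s_6 = InvRound(s_5, k_1) = 0x0C7DC0
s_7 = InvRound(s_6, k_0) = 0x12751E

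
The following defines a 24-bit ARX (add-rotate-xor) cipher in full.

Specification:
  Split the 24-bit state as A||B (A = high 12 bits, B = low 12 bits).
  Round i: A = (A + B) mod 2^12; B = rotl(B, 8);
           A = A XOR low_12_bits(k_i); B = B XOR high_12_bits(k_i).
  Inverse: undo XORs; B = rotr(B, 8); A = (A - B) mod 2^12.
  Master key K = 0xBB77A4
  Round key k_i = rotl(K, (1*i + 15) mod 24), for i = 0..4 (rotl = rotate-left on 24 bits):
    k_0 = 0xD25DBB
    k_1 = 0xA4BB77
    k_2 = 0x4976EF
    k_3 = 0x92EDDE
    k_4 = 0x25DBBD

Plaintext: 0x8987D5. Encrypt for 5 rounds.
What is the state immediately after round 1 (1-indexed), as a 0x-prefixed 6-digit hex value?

0xDD6858

s_0 = plaintext = 0x8987D5
s_1 = Round(s_0, k_0) = 0xDD6858
s_2 = Round(s_1, k_1) = 0xD592CE
s_3 = Round(s_2, k_2) = 0x6C8ABB
s_4 = Round(s_3, k_3) = 0xC5D285
s_5 = Round(s_4, k_4) = 0x55F775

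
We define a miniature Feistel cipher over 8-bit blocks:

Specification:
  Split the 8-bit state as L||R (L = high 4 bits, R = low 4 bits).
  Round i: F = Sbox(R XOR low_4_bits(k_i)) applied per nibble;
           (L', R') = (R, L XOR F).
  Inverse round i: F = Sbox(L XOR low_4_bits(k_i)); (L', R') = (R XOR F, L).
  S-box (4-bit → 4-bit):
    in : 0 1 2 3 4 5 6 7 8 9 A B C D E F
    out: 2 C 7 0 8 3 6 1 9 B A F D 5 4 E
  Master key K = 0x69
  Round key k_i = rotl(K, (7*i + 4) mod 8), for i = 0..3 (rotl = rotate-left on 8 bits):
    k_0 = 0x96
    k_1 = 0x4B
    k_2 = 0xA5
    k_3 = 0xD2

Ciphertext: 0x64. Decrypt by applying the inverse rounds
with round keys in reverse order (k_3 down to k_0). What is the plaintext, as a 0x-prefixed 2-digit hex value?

0x0A

s_0 = ciphertext = 0x64
s_1 = InvRound(s_0, k_3) = 0xC6
s_2 = InvRound(s_1, k_2) = 0xDC
s_3 = InvRound(s_2, k_1) = 0xAD
s_4 = InvRound(s_3, k_0) = 0x0A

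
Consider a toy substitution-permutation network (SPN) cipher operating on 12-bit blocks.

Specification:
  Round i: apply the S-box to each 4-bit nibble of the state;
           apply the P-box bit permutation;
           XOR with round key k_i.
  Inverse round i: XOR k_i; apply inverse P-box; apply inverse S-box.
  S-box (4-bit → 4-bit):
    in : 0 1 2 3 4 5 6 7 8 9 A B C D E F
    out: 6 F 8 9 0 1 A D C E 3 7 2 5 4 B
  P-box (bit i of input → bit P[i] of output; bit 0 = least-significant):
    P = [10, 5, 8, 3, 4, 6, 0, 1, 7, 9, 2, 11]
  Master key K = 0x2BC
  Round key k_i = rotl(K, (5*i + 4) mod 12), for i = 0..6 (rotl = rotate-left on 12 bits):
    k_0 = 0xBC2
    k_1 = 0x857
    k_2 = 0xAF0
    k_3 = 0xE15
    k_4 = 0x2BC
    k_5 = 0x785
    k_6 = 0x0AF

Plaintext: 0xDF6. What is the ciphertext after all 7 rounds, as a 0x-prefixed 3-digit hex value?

0x500

s_0 = plaintext = 0xDF6
s_1 = Round(s_0, k_0) = 0xB3C
s_2 = Round(s_1, k_1) = 0xAE1
s_3 = Round(s_2, k_2) = 0xD59
s_4 = Round(s_3, k_3) = 0xFA9
s_5 = Round(s_4, k_4) = 0x944
s_6 = Round(s_5, k_5) = 0xD81
s_7 = Round(s_6, k_6) = 0x500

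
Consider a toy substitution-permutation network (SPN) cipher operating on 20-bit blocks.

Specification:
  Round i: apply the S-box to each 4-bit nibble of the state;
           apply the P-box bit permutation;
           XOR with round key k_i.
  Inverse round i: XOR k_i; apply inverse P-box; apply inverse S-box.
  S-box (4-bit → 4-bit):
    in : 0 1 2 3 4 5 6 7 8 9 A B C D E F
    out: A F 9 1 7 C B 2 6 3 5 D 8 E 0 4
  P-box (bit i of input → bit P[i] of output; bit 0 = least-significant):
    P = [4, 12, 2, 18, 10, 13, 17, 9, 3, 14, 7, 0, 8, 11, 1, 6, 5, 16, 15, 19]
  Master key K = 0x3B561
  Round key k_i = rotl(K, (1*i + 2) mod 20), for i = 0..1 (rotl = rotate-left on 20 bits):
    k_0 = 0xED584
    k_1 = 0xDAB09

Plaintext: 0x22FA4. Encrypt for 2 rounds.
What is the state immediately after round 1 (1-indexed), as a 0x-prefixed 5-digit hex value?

s_0 = plaintext = 0x22FA4
s_1 = Round(s_0, k_0) = 0x4C070
s_2 = Round(s_1, k_1) = 0x85B68

0x4C070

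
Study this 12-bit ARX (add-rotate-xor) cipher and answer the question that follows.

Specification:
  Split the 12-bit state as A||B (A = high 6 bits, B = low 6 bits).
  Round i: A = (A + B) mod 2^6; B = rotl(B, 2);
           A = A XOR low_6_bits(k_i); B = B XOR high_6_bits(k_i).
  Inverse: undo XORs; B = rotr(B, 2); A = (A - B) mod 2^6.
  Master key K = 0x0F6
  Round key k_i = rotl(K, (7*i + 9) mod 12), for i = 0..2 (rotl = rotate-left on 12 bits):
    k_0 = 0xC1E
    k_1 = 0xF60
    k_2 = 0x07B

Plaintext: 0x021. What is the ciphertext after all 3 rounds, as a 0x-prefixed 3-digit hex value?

0x01B

s_0 = plaintext = 0x021
s_1 = Round(s_0, k_0) = 0xFF6
s_2 = Round(s_1, k_1) = 0x566
s_3 = Round(s_2, k_2) = 0x01B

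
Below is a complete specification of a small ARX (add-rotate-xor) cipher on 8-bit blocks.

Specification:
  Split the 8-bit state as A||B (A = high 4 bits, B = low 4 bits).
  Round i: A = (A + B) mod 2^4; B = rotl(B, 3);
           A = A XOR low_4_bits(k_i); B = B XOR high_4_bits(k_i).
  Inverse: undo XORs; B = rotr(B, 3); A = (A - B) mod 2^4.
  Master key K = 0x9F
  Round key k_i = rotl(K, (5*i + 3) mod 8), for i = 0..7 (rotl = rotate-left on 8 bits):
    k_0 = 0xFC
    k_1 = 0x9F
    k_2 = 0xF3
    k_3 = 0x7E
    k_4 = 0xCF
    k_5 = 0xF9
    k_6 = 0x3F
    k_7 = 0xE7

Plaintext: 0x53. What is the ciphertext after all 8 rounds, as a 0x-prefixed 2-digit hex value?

s_0 = plaintext = 0x53
s_1 = Round(s_0, k_0) = 0x46
s_2 = Round(s_1, k_1) = 0x5A
s_3 = Round(s_2, k_2) = 0xCA
s_4 = Round(s_3, k_3) = 0x82
s_5 = Round(s_4, k_4) = 0x5D
s_6 = Round(s_5, k_5) = 0xB1
s_7 = Round(s_6, k_6) = 0x3B
s_8 = Round(s_7, k_7) = 0x93

0x93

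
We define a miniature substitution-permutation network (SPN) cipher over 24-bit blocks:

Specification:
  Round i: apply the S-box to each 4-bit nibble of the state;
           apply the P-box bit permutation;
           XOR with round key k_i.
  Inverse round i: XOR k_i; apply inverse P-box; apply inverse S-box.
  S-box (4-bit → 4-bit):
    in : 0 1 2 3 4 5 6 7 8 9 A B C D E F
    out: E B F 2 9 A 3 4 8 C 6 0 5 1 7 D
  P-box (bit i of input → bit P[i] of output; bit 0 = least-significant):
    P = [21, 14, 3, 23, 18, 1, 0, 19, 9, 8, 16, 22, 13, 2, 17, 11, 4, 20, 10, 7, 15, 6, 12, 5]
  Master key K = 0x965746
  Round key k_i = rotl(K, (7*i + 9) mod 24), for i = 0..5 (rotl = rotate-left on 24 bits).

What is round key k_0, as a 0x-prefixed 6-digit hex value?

0xAE8D2C

K = 0x965746
k_0 = rotl(K, (7*0+9) mod 24) = rotl(K, 9) = 0xAE8D2C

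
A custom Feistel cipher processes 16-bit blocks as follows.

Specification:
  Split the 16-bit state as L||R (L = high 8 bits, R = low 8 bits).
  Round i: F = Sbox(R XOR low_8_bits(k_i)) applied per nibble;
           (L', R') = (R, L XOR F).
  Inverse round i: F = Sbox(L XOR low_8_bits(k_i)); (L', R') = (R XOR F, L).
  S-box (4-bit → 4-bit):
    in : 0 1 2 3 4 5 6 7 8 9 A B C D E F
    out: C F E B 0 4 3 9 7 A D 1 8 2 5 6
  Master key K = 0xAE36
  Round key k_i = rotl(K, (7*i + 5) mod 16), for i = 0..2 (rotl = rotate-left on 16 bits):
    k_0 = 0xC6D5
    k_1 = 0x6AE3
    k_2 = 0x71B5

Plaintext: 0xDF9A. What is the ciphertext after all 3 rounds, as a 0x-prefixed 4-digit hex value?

0x2777

s_0 = plaintext = 0xDF9A
s_1 = Round(s_0, k_0) = 0x9AD9
s_2 = Round(s_1, k_1) = 0xD927
s_3 = Round(s_2, k_2) = 0x2777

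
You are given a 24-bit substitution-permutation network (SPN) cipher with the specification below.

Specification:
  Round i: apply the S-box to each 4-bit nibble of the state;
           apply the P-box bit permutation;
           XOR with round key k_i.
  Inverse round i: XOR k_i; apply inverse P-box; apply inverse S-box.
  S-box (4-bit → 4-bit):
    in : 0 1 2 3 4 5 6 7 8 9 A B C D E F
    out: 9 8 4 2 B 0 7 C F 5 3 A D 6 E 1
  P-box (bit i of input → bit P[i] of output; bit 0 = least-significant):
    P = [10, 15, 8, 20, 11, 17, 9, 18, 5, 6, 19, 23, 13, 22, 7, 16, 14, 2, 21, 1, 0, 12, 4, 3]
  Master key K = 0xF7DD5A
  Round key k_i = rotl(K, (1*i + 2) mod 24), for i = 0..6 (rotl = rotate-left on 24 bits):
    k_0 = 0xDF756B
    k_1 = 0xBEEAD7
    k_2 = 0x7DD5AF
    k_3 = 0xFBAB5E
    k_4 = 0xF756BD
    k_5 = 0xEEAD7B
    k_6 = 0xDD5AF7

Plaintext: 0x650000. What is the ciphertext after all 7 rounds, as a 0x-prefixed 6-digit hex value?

s_0 = plaintext = 0x650000
s_1 = Round(s_0, k_0) = 0x4A495A
s_2 = Round(s_1, k_1) = 0xF71EFA
s_3 = Round(s_2, k_2) = 0xD459EC
s_4 = Round(s_3, k_3) = 0xE5FC68
s_5 = Round(s_4, k_4) = 0x6DE985
s_6 = Round(s_5, k_5) = 0x81B7CE
s_7 = Round(s_6, k_6) = 0x00C1EC

0x00C1EC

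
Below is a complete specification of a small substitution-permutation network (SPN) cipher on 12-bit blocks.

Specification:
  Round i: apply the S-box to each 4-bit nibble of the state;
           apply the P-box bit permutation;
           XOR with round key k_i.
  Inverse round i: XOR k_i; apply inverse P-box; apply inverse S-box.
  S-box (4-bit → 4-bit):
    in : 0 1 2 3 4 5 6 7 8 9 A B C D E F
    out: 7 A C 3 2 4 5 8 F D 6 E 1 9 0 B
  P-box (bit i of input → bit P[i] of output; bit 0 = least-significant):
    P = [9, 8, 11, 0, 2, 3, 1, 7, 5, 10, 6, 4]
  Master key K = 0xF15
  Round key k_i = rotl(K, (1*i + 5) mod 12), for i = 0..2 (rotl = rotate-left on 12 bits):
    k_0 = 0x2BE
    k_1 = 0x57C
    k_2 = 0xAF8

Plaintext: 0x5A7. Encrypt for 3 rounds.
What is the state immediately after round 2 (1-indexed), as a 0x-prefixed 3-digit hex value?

0xDA0

s_0 = plaintext = 0x5A7
s_1 = Round(s_0, k_0) = 0x2F5
s_2 = Round(s_1, k_1) = 0xDA0
s_3 = Round(s_2, k_2) = 0x1C2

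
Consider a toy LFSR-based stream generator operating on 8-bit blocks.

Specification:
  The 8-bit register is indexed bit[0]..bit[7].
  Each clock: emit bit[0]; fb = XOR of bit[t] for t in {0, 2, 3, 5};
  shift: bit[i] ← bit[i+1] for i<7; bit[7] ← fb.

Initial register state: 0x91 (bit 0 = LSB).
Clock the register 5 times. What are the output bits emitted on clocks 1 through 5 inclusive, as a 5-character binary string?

10001

reg_0 = 0x91
clock 1: out=1, reg = 0xC8
clock 2: out=0, reg = 0xE4
clock 3: out=0, reg = 0x72
clock 4: out=0, reg = 0xB9
clock 5: out=1, reg = 0xDC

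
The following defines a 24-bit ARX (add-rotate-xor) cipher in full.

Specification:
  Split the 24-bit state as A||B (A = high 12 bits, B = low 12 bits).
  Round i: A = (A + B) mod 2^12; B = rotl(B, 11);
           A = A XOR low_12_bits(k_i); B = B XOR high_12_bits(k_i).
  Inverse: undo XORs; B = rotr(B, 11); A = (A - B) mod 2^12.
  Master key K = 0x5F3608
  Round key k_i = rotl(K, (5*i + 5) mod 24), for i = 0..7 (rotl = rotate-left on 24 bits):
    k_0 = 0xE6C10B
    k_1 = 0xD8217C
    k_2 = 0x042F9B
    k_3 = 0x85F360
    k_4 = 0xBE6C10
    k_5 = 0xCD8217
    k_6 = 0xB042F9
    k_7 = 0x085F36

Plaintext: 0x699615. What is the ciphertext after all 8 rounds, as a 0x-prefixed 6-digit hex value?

0xC769B6

s_0 = plaintext = 0x699615
s_1 = Round(s_0, k_0) = 0xDA5566
s_2 = Round(s_1, k_1) = 0x277F31
s_3 = Round(s_2, k_2) = 0xE33FDA
s_4 = Round(s_3, k_3) = 0xD6DFB2
s_5 = Round(s_4, k_4) = 0x10FC3F
s_6 = Round(s_5, k_5) = 0xF592C7
s_7 = Round(s_6, k_6) = 0x0D9267
s_8 = Round(s_7, k_7) = 0xC769B6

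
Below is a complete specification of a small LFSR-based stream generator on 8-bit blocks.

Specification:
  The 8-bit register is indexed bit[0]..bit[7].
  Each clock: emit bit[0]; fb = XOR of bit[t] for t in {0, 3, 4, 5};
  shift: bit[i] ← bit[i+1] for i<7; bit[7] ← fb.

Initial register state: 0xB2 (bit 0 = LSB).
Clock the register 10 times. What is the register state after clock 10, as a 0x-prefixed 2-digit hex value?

0x26

reg_0 = 0xB2
clock 1: out=0, reg = 0x59
clock 2: out=1, reg = 0xAC
clock 3: out=0, reg = 0x56
clock 4: out=0, reg = 0xAB
clock 5: out=1, reg = 0xD5
clock 6: out=1, reg = 0x6A
clock 7: out=0, reg = 0x35
clock 8: out=1, reg = 0x9A
clock 9: out=0, reg = 0x4D
clock 10: out=1, reg = 0x26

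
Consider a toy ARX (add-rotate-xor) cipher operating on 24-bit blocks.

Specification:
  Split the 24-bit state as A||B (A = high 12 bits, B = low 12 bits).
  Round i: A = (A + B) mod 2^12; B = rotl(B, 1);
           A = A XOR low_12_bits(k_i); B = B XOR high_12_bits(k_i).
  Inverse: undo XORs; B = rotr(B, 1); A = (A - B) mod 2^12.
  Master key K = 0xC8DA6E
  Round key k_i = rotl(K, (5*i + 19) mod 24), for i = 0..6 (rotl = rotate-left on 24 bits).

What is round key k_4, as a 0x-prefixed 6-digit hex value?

K = 0xC8DA6E
k_0 = rotl(K, (5*0+19) mod 24) = rotl(K, 19) = 0x7646D3
k_1 = rotl(K, (5*1+19) mod 24) = rotl(K, 0) = 0xC8DA6E
k_2 = rotl(K, (5*2+19) mod 24) = rotl(K, 5) = 0x1B4DD9
k_3 = rotl(K, (5*3+19) mod 24) = rotl(K, 10) = 0x69BB23
k_4 = rotl(K, (5*4+19) mod 24) = rotl(K, 15) = 0x37646D

0x37646D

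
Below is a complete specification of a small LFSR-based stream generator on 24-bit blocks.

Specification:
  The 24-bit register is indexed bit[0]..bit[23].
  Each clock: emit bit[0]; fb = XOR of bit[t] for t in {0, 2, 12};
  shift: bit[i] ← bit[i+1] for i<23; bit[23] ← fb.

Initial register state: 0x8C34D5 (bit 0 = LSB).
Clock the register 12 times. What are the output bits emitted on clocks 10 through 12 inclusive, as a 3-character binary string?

reg_0 = 0x8C34D5
clock 1: out=1, reg = 0xC61A6A
clock 2: out=0, reg = 0xE30D35
clock 3: out=1, reg = 0x71869A
clock 4: out=0, reg = 0x38C34D
clock 5: out=1, reg = 0x1C61A6
clock 6: out=0, reg = 0x8E30D3
clock 7: out=1, reg = 0x471869
clock 8: out=1, reg = 0x238C34
clock 9: out=0, reg = 0x91C61A
clock 10: out=0, reg = 0x48E30D
clock 11: out=1, reg = 0x247186
clock 12: out=0, reg = 0x1238C3

010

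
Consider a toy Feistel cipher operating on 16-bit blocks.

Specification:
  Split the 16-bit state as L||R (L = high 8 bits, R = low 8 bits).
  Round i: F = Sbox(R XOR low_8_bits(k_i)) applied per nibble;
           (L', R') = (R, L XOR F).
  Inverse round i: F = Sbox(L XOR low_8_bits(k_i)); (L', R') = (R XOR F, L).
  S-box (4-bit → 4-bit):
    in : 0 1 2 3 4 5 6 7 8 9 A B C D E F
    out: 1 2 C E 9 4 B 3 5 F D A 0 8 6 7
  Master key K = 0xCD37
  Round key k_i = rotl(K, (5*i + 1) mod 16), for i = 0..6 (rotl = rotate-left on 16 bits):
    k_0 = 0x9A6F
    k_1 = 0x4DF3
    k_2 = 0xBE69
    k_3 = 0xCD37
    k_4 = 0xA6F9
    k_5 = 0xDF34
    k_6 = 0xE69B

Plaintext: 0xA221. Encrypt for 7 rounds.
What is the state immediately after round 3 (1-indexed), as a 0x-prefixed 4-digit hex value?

s_0 = plaintext = 0xA221
s_1 = Round(s_0, k_0) = 0x2134
s_2 = Round(s_1, k_1) = 0x3422
s_3 = Round(s_2, k_2) = 0x22AE
s_4 = Round(s_3, k_3) = 0xAEDD
s_5 = Round(s_4, k_4) = 0xDD67
s_6 = Round(s_5, k_5) = 0x6793
s_7 = Round(s_6, k_6) = 0x9372

0x22AE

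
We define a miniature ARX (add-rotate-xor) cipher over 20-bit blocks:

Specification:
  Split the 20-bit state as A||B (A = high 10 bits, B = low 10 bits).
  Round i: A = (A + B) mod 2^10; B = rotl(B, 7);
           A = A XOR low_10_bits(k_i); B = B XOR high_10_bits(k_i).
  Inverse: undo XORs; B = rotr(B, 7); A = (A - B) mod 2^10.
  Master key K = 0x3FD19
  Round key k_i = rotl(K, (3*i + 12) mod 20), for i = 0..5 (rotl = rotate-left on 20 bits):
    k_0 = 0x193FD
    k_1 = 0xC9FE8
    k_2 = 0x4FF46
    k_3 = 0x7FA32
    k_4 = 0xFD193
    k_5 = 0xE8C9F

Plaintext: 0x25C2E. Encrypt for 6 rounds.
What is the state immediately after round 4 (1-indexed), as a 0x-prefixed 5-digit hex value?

0x5CAE6

s_0 = plaintext = 0x25C2E
s_1 = Round(s_0, k_0) = 0xCE361
s_2 = Round(s_1, k_1) = 0x5C7CB
s_3 = Round(s_2, k_2) = 0x9E8C6
s_4 = Round(s_3, k_3) = 0x5CAE6
s_5 = Round(s_4, k_4) = 0x72CA8
s_6 = Round(s_5, k_5) = 0xBB3B6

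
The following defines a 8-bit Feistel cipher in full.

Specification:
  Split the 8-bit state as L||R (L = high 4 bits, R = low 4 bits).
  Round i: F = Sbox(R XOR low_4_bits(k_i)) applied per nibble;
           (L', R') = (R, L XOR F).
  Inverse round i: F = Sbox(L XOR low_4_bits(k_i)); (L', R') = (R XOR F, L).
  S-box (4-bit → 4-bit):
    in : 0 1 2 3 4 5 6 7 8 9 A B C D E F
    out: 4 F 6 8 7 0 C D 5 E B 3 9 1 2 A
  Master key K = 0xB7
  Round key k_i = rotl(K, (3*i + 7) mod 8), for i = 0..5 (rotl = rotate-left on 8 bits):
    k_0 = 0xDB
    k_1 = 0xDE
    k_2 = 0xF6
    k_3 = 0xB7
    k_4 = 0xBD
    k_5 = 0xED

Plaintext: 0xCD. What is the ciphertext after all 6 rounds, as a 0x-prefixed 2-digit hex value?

s_0 = plaintext = 0xCD
s_1 = Round(s_0, k_0) = 0xD0
s_2 = Round(s_1, k_1) = 0x0F
s_3 = Round(s_2, k_2) = 0xFE
s_4 = Round(s_3, k_3) = 0xE1
s_5 = Round(s_4, k_4) = 0x17
s_6 = Round(s_5, k_5) = 0x7A

0x7A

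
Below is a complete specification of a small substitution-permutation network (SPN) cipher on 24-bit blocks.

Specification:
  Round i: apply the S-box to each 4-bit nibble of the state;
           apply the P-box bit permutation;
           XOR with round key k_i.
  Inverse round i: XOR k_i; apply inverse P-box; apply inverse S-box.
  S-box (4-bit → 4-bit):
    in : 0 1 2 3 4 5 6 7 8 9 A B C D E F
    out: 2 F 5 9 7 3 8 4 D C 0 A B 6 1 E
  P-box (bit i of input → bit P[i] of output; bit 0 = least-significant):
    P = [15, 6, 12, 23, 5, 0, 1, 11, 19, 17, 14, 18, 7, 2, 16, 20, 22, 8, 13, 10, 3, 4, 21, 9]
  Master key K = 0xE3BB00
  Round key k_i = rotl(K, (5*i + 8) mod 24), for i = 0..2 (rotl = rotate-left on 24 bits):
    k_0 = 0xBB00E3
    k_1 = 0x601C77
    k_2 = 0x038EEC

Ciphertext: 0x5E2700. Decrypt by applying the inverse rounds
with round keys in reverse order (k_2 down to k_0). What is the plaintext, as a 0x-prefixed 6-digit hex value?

s_0 = ciphertext = 0x5E2700
s_1 = InvRound(s_0, k_2) = 0xE41335
s_2 = InvRound(s_1, k_1) = 0x6BA69B
s_3 = InvRound(s_2, k_0) = 0xC86AEC

0xC86AEC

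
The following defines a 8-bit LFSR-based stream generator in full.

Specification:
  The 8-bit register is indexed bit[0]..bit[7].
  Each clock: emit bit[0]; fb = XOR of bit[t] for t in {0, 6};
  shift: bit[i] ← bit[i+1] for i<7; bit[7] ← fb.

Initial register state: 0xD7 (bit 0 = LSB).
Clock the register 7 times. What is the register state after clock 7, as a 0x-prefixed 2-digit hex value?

reg_0 = 0xD7
clock 1: out=1, reg = 0x6B
clock 2: out=1, reg = 0x35
clock 3: out=1, reg = 0x9A
clock 4: out=0, reg = 0x4D
clock 5: out=1, reg = 0x26
clock 6: out=0, reg = 0x13
clock 7: out=1, reg = 0x89

0x89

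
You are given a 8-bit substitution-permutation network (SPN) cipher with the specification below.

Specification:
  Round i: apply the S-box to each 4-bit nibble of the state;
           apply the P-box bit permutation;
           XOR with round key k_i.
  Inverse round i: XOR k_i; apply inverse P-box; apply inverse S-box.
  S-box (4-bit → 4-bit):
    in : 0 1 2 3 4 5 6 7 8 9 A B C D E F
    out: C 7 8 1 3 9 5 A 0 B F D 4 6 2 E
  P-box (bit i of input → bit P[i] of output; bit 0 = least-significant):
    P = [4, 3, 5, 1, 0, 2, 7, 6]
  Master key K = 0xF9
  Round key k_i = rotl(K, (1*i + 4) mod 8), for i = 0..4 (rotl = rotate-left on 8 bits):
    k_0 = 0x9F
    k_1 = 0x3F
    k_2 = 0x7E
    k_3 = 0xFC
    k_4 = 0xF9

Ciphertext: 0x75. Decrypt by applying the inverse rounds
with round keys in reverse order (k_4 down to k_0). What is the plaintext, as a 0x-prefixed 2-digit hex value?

0x4B

s_0 = ciphertext = 0x75
s_1 = InvRound(s_0, k_4) = 0xDE
s_2 = InvRound(s_1, k_3) = 0x80
s_3 = InvRound(s_2, k_2) = 0xFA
s_4 = InvRound(s_3, k_1) = 0xA8
s_5 = InvRound(s_4, k_0) = 0x4B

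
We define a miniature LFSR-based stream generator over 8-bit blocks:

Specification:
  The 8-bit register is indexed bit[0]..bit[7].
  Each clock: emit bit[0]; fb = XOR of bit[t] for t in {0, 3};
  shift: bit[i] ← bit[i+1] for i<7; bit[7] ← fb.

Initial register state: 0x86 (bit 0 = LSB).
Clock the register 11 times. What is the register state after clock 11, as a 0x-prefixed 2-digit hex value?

reg_0 = 0x86
clock 1: out=0, reg = 0x43
clock 2: out=1, reg = 0xA1
clock 3: out=1, reg = 0xD0
clock 4: out=0, reg = 0x68
clock 5: out=0, reg = 0xB4
clock 6: out=0, reg = 0x5A
clock 7: out=0, reg = 0xAD
clock 8: out=1, reg = 0x56
clock 9: out=0, reg = 0x2B
clock 10: out=1, reg = 0x15
clock 11: out=1, reg = 0x8A

0x8A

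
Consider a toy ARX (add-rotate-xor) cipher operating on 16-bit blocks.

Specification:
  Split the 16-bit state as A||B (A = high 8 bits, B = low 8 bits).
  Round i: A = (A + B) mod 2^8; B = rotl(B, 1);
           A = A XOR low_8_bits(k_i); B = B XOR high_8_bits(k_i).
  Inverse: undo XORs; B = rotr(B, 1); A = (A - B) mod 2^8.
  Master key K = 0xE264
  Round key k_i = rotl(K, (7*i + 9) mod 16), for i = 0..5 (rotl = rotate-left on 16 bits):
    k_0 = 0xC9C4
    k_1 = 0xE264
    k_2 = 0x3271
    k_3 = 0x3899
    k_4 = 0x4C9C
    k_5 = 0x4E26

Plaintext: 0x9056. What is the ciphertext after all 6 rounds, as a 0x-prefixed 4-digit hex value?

s_0 = plaintext = 0x9056
s_1 = Round(s_0, k_0) = 0x2265
s_2 = Round(s_1, k_1) = 0xE328
s_3 = Round(s_2, k_2) = 0x7A62
s_4 = Round(s_3, k_3) = 0x45FC
s_5 = Round(s_4, k_4) = 0xDDB5
s_6 = Round(s_5, k_5) = 0xB425

0xB425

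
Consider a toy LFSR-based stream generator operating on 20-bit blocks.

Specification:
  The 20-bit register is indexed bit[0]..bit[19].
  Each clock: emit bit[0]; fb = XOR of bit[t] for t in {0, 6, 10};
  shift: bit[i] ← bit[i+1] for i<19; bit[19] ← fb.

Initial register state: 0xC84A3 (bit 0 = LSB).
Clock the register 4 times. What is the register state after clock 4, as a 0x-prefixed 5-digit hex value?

reg_0 = 0xC84A3
clock 1: out=1, reg = 0x64251
clock 2: out=1, reg = 0x32128
clock 3: out=0, reg = 0x19094
clock 4: out=0, reg = 0x0C84A

0x0C84A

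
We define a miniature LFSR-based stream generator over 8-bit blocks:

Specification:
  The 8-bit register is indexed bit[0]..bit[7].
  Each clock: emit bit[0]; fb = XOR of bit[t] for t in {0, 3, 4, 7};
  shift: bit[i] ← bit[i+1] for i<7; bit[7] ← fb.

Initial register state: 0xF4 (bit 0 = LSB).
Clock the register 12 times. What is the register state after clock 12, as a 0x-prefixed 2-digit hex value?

0xD9

reg_0 = 0xF4
clock 1: out=0, reg = 0x7A
clock 2: out=0, reg = 0x3D
clock 3: out=1, reg = 0x9E
clock 4: out=0, reg = 0xCF
clock 5: out=1, reg = 0xE7
clock 6: out=1, reg = 0x73
clock 7: out=1, reg = 0x39
clock 8: out=1, reg = 0x9C
clock 9: out=0, reg = 0xCE
clock 10: out=0, reg = 0x67
clock 11: out=1, reg = 0xB3
clock 12: out=1, reg = 0xD9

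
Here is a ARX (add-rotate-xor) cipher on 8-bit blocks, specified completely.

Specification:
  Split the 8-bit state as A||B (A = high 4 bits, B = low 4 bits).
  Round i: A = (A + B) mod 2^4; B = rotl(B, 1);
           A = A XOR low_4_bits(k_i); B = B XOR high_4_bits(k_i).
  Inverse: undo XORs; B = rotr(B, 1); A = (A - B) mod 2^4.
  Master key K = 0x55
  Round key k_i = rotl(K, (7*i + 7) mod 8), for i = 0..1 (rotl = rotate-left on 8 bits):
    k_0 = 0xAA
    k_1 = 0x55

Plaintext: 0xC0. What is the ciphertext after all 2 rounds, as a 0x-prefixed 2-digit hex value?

s_0 = plaintext = 0xC0
s_1 = Round(s_0, k_0) = 0x6A
s_2 = Round(s_1, k_1) = 0x50

0x50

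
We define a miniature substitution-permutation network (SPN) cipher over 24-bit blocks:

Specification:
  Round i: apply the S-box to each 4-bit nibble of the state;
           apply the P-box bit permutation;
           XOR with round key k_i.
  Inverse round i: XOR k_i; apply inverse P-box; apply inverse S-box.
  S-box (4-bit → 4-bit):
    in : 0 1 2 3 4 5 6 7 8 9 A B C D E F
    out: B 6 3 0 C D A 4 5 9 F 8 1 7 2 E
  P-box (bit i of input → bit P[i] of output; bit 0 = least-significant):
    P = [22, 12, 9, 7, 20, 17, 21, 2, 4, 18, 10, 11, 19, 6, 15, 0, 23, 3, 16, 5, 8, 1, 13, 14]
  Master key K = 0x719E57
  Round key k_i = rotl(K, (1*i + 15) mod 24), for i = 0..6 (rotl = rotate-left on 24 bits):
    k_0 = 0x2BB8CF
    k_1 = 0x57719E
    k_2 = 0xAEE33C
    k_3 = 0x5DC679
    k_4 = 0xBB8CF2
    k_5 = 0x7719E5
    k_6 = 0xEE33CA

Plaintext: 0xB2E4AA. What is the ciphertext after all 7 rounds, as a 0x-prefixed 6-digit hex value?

0x306008

s_0 = plaintext = 0xB2E4AA
s_1 = Round(s_0, k_0) = 0xD9E603
s_2 = Round(s_1, k_1) = 0xC158F8
s_3 = Round(s_2, k_2) = 0xC56421
s_4 = Round(s_3, k_3) = 0xCED918
s_5 = Round(s_4, k_4) = 0xD107AA
s_6 = Round(s_5, k_5) = 0x0C2E2A
s_7 = Round(s_6, k_6) = 0x306008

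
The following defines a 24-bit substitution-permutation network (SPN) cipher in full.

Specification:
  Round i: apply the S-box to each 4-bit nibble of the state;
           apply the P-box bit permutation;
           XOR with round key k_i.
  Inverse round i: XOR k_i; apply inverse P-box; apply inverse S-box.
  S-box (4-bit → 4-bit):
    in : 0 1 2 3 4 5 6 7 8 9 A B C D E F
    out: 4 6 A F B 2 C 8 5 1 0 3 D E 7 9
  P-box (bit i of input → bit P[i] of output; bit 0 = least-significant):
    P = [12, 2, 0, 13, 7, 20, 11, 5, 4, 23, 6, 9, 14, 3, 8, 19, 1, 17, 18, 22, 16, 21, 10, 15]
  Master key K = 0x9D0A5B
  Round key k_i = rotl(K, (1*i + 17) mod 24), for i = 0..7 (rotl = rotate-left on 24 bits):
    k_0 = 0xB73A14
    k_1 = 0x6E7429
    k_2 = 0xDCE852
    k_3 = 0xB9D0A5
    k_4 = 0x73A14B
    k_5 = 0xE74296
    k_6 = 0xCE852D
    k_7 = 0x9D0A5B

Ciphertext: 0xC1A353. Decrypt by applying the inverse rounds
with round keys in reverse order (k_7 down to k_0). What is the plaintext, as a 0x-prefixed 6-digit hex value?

s_0 = ciphertext = 0xC1A353
s_1 = InvRound(s_0, k_7) = 0x76DA17
s_2 = InvRound(s_1, k_6) = 0x1934D9
s_3 = InvRound(s_2, k_5) = 0x134D53
s_4 = InvRound(s_3, k_4) = 0xD7B907
s_5 = InvRound(s_4, k_3) = 0x53CAC7
s_6 = InvRound(s_5, k_2) = 0x91749D
s_7 = InvRound(s_6, k_1) = 0xBD7B45
s_8 = InvRound(s_7, k_0) = 0xA5C8A0

0xA5C8A0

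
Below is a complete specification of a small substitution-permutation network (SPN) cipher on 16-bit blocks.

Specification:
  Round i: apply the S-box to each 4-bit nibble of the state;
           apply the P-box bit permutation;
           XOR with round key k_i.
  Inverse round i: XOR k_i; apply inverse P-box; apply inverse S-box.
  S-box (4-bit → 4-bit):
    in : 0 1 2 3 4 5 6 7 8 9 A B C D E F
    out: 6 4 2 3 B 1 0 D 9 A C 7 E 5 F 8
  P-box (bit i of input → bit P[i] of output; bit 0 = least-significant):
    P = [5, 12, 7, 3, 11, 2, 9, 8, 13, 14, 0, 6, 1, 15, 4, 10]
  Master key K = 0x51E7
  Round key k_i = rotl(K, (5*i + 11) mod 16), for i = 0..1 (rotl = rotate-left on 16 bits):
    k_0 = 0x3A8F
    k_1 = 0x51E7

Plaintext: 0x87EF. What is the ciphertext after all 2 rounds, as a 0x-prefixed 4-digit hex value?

0x6273

s_0 = plaintext = 0x87EF
s_1 = Round(s_0, k_0) = 0x15C0
s_2 = Round(s_1, k_1) = 0x6273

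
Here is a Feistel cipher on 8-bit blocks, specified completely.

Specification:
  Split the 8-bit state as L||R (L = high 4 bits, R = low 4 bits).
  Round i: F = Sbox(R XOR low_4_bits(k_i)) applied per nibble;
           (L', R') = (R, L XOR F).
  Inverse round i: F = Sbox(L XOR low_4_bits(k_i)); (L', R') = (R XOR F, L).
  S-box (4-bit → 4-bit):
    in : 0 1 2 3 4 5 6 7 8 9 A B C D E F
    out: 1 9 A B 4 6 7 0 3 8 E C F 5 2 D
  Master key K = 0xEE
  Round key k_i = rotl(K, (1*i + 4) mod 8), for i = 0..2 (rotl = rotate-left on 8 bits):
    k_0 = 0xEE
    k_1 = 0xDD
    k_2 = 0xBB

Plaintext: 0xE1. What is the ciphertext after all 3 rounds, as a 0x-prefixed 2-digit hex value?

0x30

s_0 = plaintext = 0xE1
s_1 = Round(s_0, k_0) = 0x13
s_2 = Round(s_1, k_1) = 0x33
s_3 = Round(s_2, k_2) = 0x30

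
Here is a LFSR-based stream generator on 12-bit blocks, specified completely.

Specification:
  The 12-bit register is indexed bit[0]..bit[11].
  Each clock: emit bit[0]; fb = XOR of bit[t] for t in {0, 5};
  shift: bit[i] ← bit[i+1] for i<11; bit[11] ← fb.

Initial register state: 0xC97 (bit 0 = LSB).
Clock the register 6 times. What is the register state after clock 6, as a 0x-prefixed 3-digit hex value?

reg_0 = 0xC97
clock 1: out=1, reg = 0xE4B
clock 2: out=1, reg = 0xF25
clock 3: out=1, reg = 0x792
clock 4: out=0, reg = 0x3C9
clock 5: out=1, reg = 0x9E4
clock 6: out=0, reg = 0xCF2

0xCF2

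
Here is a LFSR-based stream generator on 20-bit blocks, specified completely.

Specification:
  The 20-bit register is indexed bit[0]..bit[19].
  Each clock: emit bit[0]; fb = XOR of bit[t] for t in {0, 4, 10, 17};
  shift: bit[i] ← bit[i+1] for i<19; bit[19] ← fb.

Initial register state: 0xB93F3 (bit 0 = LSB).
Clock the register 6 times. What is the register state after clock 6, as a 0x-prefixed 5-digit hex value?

reg_0 = 0xB93F3
clock 1: out=1, reg = 0xDC9F9
clock 2: out=1, reg = 0x6E4FC
clock 3: out=0, reg = 0xB727E
clock 4: out=0, reg = 0x5B93F
clock 5: out=1, reg = 0x2DC9F
clock 6: out=1, reg = 0x16E4F

0x16E4F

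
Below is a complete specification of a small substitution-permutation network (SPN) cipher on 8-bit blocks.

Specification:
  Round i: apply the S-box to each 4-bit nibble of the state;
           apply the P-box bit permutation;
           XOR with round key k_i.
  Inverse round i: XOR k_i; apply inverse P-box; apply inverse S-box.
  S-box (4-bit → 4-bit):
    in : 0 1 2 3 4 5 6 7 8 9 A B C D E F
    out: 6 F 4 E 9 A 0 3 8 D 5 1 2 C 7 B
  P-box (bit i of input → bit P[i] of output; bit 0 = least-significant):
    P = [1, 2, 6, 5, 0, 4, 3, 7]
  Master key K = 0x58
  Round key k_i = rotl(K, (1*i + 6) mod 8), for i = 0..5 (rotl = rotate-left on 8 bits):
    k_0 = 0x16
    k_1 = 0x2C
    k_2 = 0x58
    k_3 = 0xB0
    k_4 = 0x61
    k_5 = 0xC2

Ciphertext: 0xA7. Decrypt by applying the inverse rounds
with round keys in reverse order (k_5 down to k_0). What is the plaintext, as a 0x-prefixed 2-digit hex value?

0xEF

s_0 = ciphertext = 0xA7
s_1 = InvRound(s_0, k_5) = 0xB3
s_2 = InvRound(s_1, k_4) = 0x5A
s_3 = InvRound(s_2, k_3) = 0xD9
s_4 = InvRound(s_3, k_2) = 0x46
s_5 = InvRound(s_4, k_1) = 0x29
s_6 = InvRound(s_5, k_0) = 0xEF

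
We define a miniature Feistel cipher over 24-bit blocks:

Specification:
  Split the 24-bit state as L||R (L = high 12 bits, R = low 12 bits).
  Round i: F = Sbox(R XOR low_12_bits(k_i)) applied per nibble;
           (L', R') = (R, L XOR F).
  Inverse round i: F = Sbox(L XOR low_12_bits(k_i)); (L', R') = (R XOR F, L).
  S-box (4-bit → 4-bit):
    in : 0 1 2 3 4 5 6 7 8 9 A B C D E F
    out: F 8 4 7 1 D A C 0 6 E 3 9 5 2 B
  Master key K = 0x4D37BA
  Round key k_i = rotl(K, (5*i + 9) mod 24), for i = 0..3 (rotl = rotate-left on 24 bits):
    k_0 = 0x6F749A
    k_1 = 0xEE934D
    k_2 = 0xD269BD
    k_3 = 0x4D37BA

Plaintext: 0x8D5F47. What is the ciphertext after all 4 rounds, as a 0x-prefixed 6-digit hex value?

s_0 = plaintext = 0x8D5F47
s_1 = Round(s_0, k_0) = 0xF47B80
s_2 = Round(s_1, k_1) = 0xB80FD2
s_3 = Round(s_2, k_2) = 0xFD212B
s_4 = Round(s_3, k_3) = 0x12B5BA

0x12B5BA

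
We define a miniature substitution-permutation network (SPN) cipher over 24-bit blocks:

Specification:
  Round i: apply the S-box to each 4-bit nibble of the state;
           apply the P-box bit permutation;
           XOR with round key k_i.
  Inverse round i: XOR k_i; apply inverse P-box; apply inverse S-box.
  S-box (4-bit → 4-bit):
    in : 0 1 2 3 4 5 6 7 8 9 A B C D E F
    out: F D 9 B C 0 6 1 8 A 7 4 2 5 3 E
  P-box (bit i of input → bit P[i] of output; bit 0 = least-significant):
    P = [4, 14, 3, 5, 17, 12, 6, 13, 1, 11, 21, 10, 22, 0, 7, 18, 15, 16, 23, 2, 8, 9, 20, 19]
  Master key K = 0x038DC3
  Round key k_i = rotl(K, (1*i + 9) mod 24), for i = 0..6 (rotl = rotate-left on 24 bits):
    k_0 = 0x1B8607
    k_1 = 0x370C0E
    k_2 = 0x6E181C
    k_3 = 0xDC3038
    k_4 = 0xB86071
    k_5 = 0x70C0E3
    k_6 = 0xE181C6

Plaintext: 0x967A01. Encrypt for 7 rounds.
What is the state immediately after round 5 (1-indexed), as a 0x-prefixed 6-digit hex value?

s_0 = plaintext = 0x967A01
s_1 = Round(s_0, k_0) = 0xF0BC7D
s_2 = Round(s_1, k_1) = 0xAC8692
s_3 = Round(s_2, k_2) = 0x5B232C
s_4 = Round(s_3, k_3) = 0x1A5C3A
s_5 = Round(s_4, k_4) = 0x239969
s_6 = Round(s_5, k_5) = 0x7D1D86
s_7 = Round(s_6, k_6) = 0x05604C

0x239969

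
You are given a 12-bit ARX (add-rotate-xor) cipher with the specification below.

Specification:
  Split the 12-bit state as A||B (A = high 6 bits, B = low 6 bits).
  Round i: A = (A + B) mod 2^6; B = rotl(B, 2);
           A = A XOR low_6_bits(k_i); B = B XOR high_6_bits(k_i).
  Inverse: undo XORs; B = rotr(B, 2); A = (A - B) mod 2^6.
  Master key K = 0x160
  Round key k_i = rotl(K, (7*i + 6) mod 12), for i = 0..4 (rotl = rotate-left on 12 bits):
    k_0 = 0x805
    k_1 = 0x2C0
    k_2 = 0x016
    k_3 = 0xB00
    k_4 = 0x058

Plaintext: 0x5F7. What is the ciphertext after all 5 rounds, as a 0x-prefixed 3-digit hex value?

s_0 = plaintext = 0x5F7
s_1 = Round(s_0, k_0) = 0x2FF
s_2 = Round(s_1, k_1) = 0x2B4
s_3 = Round(s_2, k_2) = 0xA13
s_4 = Round(s_3, k_3) = 0xEE1
s_5 = Round(s_4, k_4) = 0x107

0x107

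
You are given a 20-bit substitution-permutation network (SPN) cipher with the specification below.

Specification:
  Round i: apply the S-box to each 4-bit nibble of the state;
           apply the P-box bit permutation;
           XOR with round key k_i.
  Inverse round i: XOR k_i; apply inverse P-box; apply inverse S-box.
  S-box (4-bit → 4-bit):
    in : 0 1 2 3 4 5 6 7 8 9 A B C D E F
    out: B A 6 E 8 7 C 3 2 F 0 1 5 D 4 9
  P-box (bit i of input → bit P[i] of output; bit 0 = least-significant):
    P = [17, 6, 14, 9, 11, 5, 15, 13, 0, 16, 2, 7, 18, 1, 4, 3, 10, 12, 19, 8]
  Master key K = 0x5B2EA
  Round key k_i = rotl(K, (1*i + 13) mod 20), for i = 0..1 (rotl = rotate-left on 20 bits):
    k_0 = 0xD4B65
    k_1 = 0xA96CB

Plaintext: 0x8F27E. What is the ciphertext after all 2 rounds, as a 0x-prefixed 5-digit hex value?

0x9E405

s_0 = plaintext = 0x8F27E
s_1 = Round(s_0, k_0) = 0x81349
s_2 = Round(s_1, k_1) = 0x9E405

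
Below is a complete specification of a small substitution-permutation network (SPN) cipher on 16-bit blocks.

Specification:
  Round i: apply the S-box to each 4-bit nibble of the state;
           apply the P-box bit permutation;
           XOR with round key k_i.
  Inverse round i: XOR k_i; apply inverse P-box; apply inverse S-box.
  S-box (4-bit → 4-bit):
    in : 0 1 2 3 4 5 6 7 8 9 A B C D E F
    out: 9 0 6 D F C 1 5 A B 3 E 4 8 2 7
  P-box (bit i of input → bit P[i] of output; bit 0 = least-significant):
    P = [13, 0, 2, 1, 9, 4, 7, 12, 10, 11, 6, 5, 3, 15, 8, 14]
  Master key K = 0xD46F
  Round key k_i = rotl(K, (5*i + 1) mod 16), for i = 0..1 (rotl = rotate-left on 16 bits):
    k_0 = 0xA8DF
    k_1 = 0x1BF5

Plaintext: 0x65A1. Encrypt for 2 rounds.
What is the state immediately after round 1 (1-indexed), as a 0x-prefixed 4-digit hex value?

0xAAA7

s_0 = plaintext = 0x65A1
s_1 = Round(s_0, k_0) = 0xAAA7
s_2 = Round(s_1, k_1) = 0xB5E9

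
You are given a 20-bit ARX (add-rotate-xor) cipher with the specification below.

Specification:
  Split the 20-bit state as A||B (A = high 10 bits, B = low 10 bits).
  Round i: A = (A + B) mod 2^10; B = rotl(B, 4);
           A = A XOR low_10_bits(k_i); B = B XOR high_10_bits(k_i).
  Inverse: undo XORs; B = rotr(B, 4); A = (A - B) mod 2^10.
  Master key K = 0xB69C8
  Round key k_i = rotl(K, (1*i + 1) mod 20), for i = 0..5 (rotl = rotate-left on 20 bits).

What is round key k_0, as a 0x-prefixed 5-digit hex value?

K = 0xB69C8
k_0 = rotl(K, (1*0+1) mod 20) = rotl(K, 1) = 0x6D391

0x6D391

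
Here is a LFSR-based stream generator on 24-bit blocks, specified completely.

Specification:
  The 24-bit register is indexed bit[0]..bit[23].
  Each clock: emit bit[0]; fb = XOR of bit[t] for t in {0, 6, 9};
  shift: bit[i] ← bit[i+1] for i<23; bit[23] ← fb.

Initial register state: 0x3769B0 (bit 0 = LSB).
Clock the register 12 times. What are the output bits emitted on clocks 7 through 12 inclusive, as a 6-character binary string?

reg_0 = 0x3769B0
clock 1: out=0, reg = 0x1BB4D8
clock 2: out=0, reg = 0x8DDA6C
clock 3: out=0, reg = 0x46ED36
clock 4: out=0, reg = 0x23769B
clock 5: out=1, reg = 0x11BB4D
clock 6: out=1, reg = 0x88DDA6
clock 7: out=0, reg = 0x446ED3
clock 8: out=1, reg = 0xA23769
clock 9: out=1, reg = 0xD11BB4
clock 10: out=0, reg = 0xE88DDA
clock 11: out=0, reg = 0xF446ED
clock 12: out=1, reg = 0xFA2376

011001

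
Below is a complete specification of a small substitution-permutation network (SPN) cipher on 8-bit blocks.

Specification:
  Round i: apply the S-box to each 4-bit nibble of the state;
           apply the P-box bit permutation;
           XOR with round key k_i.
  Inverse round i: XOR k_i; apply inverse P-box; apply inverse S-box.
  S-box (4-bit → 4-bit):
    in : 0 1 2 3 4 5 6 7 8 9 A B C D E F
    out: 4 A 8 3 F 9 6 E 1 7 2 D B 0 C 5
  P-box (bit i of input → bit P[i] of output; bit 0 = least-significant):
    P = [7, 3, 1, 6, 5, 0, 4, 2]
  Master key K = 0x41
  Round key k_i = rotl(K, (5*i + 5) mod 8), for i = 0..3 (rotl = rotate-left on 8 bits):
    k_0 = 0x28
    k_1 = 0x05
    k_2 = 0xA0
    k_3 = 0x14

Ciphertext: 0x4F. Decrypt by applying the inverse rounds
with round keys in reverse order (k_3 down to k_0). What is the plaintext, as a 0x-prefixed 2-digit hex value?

0x24

s_0 = ciphertext = 0x4F
s_1 = InvRound(s_0, k_3) = 0x67
s_2 = InvRound(s_1, k_2) = 0x1B
s_3 = InvRound(s_2, k_1) = 0xE6
s_4 = InvRound(s_3, k_0) = 0x24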